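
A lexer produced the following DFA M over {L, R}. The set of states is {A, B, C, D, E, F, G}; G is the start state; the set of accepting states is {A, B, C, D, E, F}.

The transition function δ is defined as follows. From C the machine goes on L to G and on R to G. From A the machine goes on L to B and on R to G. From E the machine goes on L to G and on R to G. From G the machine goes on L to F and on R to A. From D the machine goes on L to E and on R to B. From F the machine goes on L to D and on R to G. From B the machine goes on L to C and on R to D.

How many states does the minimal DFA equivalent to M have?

4

P0 = {A,B,C,D,E,F} | {G}.
Refine {A,B,C,D,E,F} on symbol L: members go to different blocks, giving {A,B,D,F} and {C,E}.
On input L, block {A,B,D,F} splits into {A,F} and {B,D}.
Stable partition: {A,F} | {G} | {C,E} | {B,D} — 4 equivalence classes.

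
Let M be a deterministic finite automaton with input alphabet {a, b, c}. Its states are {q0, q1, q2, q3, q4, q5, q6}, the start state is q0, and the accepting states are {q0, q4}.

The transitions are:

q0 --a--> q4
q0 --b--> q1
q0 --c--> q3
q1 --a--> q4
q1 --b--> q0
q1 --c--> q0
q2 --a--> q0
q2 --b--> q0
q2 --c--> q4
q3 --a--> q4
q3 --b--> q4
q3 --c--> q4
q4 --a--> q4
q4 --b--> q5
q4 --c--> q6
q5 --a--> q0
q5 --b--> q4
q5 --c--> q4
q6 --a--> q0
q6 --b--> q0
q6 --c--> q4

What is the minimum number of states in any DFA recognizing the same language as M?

First remove the unreachable states {q2}; 6 states remain.
Start with accepting vs non-accepting: {q0,q4} | {q1,q3,q5,q6}.
Stable partition: {q0,q4} | {q1,q3,q5,q6} — 2 equivalence classes.

2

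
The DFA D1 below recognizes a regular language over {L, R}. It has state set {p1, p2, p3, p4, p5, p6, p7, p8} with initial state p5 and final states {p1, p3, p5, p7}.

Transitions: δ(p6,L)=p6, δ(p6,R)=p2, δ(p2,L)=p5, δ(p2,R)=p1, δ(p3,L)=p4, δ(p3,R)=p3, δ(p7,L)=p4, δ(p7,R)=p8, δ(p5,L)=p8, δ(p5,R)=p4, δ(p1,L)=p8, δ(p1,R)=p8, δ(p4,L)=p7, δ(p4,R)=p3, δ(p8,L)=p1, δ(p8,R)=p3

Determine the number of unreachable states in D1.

BFS from p5 reaches {p1, p3, p4, p5, p7, p8}; the 2 state(s) p2, p6 are never visited.

2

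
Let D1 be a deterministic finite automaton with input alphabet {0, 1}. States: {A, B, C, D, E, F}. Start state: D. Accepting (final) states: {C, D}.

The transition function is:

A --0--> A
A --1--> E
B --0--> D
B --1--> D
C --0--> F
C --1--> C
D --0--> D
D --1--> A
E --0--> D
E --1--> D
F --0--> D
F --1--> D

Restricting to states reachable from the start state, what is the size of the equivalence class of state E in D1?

States {B,C,F} cannot be reached from the start state, so discard them.
Start with accepting vs non-accepting: {D} | {A,E}.
On input 0, block {A,E} splits into {A} and {E}.
Stable partition: {D} | {A} | {E} — 3 equivalence classes.
The equivalence class containing E is {E}, of size 1.

1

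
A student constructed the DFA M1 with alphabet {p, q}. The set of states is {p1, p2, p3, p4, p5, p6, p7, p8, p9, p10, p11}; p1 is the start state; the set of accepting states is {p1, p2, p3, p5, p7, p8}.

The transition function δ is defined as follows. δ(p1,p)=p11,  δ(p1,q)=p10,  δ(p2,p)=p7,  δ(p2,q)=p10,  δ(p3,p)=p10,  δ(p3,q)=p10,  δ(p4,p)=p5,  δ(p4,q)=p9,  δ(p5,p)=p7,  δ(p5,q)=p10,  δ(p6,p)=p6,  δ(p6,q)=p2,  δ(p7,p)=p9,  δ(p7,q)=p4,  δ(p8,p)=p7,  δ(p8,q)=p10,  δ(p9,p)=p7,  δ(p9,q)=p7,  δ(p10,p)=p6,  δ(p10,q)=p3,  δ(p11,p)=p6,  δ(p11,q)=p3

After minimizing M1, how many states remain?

Reachable states from the start: {p1,p2,p3,p4,p5,p6,p7,p9,p10,p11}. Unreachable: {p8} — drop them.
Initial partition by acceptance: {p1,p2,p3,p5,p7} | {p4,p6,p9,p10,p11}.
Split {p1,p2,p3,p5,p7} by δ(·,p) → {p1,p3,p7} and {p2,p5}.
Refine {p4,p6,p9,p10,p11} on symbol p: members go to different blocks, giving {p6,p10,p11} and {p4} and {p9}.
Split {p1,p3,p7} by δ(·,p) → {p1,p3} and {p7}.
On input q, block {p6,p10,p11} splits into {p10,p11} and {p6}.
The partition is now stable with 7 blocks: {p1,p3} | {p10,p11} | {p2,p5} | {p4} | {p9} | {p7} | {p6}.

7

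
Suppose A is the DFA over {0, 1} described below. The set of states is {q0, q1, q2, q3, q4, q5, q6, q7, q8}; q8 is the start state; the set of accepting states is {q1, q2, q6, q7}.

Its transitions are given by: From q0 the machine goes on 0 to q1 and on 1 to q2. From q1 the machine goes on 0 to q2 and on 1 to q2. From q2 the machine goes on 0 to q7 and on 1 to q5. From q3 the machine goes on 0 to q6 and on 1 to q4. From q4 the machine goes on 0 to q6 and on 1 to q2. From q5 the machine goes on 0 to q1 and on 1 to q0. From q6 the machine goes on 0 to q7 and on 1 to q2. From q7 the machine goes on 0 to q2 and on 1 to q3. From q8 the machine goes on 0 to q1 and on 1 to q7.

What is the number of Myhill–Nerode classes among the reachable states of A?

Every state is reachable, so we keep all 9.
P0 = {q1,q2,q6,q7} | {q0,q3,q4,q5,q8}.
Split {q1,q2,q6,q7} by δ(·,1) → {q1,q6} and {q2,q7}.
On input 1, block {q0,q3,q4,q5,q8} splits into {q0,q4,q8} and {q3,q5}.
Stable partition: {q1,q6} | {q0,q4,q8} | {q2,q7} | {q3,q5} — 4 equivalence classes.

4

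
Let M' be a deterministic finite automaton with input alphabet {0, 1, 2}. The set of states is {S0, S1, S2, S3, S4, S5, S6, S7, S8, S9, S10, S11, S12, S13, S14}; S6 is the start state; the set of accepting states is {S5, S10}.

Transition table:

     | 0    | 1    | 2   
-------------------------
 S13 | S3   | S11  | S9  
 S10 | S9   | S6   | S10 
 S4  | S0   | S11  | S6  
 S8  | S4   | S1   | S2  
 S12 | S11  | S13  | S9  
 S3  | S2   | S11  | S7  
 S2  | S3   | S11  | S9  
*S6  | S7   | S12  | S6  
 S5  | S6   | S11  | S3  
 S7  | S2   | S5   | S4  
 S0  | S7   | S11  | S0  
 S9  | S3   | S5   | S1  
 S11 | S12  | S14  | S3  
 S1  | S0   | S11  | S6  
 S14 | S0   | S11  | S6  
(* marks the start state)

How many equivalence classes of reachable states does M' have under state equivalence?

8

First remove the unreachable states {S8,S10}; 13 states remain.
Start with accepting vs non-accepting: {S5} | {S0,S1,S2,S3,S4,S6,S7,S9,S11,S12,S13,S14}.
On input 1, block {S0,S1,S2,S3,S4,S6,S7,S9,S11,S12,S13,S14} splits into {S0,S1,S2,S3,S4,S6,S11,S12,S13,S14} and {S7,S9}.
On input 0, block {S0,S1,S2,S3,S4,S6,S11,S12,S13,S14} splits into {S1,S2,S3,S4,S11,S12,S13,S14} and {S0,S6}.
On input 0, block {S1,S2,S3,S4,S11,S12,S13,S14} splits into {S2,S3,S11,S12,S13} and {S1,S4,S14}.
Split {S2,S3,S11,S12,S13} by δ(·,1) → {S2,S3,S12,S13} and {S11}.
Refine {S2,S3,S12,S13} on symbol 0: members go to different blocks, giving {S2,S3,S13} and {S12}.
On input 1, block {S0,S6} splits into {S0} and {S6}.
No further refinement is possible. Final partition (8 blocks): {S5} | {S2,S3,S13} | {S7,S9} | {S0} | {S1,S4,S14} | {S11} | {S12} | {S6}.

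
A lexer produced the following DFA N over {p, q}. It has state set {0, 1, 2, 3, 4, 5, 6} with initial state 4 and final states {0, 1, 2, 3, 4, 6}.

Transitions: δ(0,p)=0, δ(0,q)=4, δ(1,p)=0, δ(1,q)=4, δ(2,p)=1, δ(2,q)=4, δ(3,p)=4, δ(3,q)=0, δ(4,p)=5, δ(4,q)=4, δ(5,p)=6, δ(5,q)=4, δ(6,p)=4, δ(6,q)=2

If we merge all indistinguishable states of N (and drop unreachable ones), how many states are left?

States {3} cannot be reached from the start state, so discard them.
P0 = {0,1,2,4,6} | {5}.
Refine {0,1,2,4,6} on symbol p: members go to different blocks, giving {0,1,2,6} and {4}.
Split {0,1,2,6} by δ(·,p) → {0,1,2} and {6}.
No further refinement is possible. Final partition (4 blocks): {0,1,2} | {5} | {4} | {6}.

4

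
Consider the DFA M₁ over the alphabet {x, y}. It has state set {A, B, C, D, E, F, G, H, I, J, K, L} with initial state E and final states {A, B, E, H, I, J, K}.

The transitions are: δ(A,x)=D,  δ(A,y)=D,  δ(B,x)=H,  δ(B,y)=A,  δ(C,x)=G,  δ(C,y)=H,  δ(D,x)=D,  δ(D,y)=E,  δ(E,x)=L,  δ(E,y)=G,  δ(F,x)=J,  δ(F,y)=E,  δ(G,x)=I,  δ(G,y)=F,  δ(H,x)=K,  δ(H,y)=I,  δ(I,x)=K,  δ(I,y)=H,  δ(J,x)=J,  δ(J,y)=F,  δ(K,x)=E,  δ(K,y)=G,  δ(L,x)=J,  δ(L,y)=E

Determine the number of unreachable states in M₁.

BFS from E reaches {E, F, G, H, I, J, K, L}; the 4 state(s) A, B, C, D are never visited.

4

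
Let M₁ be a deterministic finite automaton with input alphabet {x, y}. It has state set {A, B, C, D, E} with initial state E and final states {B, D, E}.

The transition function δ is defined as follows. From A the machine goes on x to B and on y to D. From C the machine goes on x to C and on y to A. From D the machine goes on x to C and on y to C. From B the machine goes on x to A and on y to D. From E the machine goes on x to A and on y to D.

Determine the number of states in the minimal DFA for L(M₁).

4

Every state is reachable, so we keep all 5.
Initial partition by acceptance: {B,D,E} | {A,C}.
Refine {B,D,E} on symbol y: members go to different blocks, giving {B,E} and {D}.
On input x, block {A,C} splits into {A} and {C}.
Stable partition: {B,E} | {A} | {D} | {C} — 4 equivalence classes.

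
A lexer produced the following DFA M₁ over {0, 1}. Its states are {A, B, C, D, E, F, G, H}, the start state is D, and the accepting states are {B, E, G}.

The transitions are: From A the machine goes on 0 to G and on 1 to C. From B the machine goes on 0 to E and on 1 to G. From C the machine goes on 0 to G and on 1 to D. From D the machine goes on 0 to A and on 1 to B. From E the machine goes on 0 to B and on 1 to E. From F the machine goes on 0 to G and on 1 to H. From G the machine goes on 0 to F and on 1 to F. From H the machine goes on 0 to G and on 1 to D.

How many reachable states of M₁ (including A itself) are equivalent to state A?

2

All states are reachable from the start state.
Start with accepting vs non-accepting: {B,E,G} | {A,C,D,F,H}.
Refine {B,E,G} on symbol 0: members go to different blocks, giving {B,E} and {G}.
Refine {B,E} on symbol 1: members go to different blocks, giving {B} and {E}.
Split {A,C,D,F,H} by δ(·,0) → {A,C,F,H} and {D}.
Split {A,C,F,H} by δ(·,1) → {A,F} and {C,H}.
Stable partition: {B} | {A,F} | {G} | {E} | {D} | {C,H} — 6 equivalence classes.
The equivalence class containing A is {A,F}, of size 2.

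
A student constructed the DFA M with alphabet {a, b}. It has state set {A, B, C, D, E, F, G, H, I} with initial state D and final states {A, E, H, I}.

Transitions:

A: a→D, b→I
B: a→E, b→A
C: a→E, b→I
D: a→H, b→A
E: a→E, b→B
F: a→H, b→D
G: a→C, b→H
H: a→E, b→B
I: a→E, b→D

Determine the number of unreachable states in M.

3

Starting at D and following transitions, the reachable set is {A, B, D, E, H, I}. That leaves C, F, G unreachable — 3 in total.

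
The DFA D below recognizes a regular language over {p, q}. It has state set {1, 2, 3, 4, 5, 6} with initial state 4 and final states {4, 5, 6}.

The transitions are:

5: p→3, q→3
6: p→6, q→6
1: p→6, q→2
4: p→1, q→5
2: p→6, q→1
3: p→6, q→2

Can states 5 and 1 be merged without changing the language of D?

No

Start with accepting vs non-accepting: {4,5,6} | {1,2,3}.
On input p, block {4,5,6} splits into {4,5} and {6}.
Split {4,5} by δ(·,q) → {4} and {5}.
Stable partition: {4} | {1,2,3} | {6} | {5} — 4 equivalence classes.
5 and 1 end up in different blocks, so they are distinguishable. For instance, the string 'ε' is accepted from only 5.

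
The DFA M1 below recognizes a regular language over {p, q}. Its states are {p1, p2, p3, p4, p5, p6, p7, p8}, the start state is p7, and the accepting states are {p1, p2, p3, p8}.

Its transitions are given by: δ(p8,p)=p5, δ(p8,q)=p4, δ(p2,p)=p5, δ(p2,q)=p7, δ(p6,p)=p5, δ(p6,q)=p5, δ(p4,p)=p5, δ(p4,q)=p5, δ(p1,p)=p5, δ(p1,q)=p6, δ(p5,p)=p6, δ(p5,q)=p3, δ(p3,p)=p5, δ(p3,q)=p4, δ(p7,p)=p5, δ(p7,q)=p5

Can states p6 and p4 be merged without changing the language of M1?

First remove the unreachable states {p1,p2,p8}; 5 states remain.
Start with accepting vs non-accepting: {p3} | {p4,p5,p6,p7}.
Refine {p4,p5,p6,p7} on symbol q: members go to different blocks, giving {p4,p6,p7} and {p5}.
Stable partition: {p3} | {p4,p6,p7} | {p5} — 3 equivalence classes.
p6 and p4 lie in the same block of the stable partition, so they are equivalent — no string distinguishes them.

Yes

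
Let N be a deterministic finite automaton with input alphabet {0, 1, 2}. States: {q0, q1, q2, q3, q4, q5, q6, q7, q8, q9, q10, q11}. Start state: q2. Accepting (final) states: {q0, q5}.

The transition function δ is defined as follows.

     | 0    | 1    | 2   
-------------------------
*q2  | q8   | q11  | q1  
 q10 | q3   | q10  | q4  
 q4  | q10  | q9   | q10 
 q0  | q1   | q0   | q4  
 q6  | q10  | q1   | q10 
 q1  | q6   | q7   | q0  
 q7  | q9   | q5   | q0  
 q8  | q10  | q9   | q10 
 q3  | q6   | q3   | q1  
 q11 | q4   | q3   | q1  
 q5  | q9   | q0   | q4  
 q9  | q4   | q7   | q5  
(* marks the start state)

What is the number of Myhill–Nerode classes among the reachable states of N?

All states are reachable from the start state.
Start with accepting vs non-accepting: {q0,q5} | {q1,q2,q3,q4,q6,q7,q8,q9,q10,q11}.
Split {q1,q2,q3,q4,q6,q7,q8,q9,q10,q11} by δ(·,1) → {q1,q2,q3,q4,q6,q8,q9,q10,q11} and {q7}.
On input 1, block {q1,q2,q3,q4,q6,q8,q9,q10,q11} splits into {q2,q3,q4,q6,q8,q10,q11} and {q1,q9}.
Split {q2,q3,q4,q6,q8,q10,q11} by δ(·,1) → {q2,q3,q10,q11} and {q4,q6,q8}.
On input 0, block {q2,q3,q10,q11} splits into {q2,q3,q11} and {q10}.
Stable partition: {q0,q5} | {q2,q3,q11} | {q7} | {q1,q9} | {q4,q6,q8} | {q10} — 6 equivalence classes.

6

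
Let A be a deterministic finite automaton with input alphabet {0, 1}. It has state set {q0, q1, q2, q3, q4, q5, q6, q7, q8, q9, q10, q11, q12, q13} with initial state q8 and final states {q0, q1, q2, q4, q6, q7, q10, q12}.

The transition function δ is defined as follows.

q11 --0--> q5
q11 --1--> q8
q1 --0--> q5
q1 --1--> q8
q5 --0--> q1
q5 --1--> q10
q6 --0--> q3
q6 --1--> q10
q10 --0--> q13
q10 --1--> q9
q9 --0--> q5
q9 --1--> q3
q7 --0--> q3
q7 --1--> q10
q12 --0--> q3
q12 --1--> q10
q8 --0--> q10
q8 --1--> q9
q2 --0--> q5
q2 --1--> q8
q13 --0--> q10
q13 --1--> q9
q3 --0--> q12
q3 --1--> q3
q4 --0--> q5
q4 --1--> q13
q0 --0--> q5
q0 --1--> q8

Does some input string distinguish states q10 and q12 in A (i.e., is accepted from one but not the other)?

Reachable states from the start: {q1,q3,q5,q8,q9,q10,q12,q13}. Unreachable: {q0,q2,q4,q6,q7,q11} — drop them.
Initial partition by acceptance: {q1,q10,q12} | {q3,q5,q8,q9,q13}.
On input 1, block {q1,q10,q12} splits into {q1,q10} and {q12}.
Split {q3,q5,q8,q9,q13} by δ(·,0) → {q5,q8,q13} and {q3} and {q9}.
On input 1, block {q1,q10} splits into {q1} and {q10}.
Split {q5,q8,q13} by δ(·,0) → {q8,q13} and {q5}.
No further refinement is possible. Final partition (7 blocks): {q1} | {q8,q13} | {q12} | {q3} | {q9} | {q10} | {q5}.
q10 and q12 end up in different blocks, so they are distinguishable. For instance, the string '1' is accepted from only q12.

Yes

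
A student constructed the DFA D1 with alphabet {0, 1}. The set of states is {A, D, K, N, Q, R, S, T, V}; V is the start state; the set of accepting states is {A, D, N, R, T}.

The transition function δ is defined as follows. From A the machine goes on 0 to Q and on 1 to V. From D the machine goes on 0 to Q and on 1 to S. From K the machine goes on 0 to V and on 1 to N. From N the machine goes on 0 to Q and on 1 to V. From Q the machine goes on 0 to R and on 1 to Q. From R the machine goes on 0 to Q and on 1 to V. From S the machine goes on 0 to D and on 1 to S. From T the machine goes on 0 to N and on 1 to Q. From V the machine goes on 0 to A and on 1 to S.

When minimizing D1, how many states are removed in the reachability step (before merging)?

3

No path from V leads to K, N, T; the other 6 states are all reachable.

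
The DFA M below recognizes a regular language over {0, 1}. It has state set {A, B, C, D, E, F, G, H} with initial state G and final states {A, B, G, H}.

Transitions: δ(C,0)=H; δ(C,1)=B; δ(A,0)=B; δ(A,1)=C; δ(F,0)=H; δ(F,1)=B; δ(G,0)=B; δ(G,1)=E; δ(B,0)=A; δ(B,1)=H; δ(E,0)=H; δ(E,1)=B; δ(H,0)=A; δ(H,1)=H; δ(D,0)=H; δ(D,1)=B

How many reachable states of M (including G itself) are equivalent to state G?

2

First remove the unreachable states {D,F}; 6 states remain.
P0 = {A,B,G,H} | {C,E}.
On input 1, block {A,B,G,H} splits into {A,G} and {B,H}.
Stable partition: {A,G} | {C,E} | {B,H} — 3 equivalence classes.
The equivalence class containing G is {A,G}, of size 2.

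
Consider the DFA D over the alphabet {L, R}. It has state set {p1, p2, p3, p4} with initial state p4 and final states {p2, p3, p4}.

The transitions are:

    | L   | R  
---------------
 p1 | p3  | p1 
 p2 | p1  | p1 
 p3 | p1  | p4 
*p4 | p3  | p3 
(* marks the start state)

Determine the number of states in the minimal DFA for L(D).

3

States {p2} cannot be reached from the start state, so discard them.
Initial partition by acceptance: {p3,p4} | {p1}.
Refine {p3,p4} on symbol L: members go to different blocks, giving {p3} and {p4}.
Stable partition: {p3} | {p1} | {p4} — 3 equivalence classes.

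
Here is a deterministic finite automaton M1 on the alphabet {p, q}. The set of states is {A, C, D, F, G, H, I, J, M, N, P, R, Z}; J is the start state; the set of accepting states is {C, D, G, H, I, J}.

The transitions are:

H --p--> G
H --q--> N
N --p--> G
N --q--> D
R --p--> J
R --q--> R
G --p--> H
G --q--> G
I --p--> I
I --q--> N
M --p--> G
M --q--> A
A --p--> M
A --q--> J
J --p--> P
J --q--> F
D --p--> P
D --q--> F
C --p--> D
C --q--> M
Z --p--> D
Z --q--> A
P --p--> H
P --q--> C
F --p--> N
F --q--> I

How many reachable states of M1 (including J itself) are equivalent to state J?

2

States {R,Z} cannot be reached from the start state, so discard them.
Start with accepting vs non-accepting: {C,D,G,H,I,J} | {A,F,M,N,P}.
On input p, block {C,D,G,H,I,J} splits into {C,G,H,I} and {D,J}.
Split {C,G,H,I} by δ(·,p) → {G,H,I} and {C}.
Refine {G,H,I} on symbol q: members go to different blocks, giving {H,I} and {G}.
Refine {H,I} on symbol p: members go to different blocks, giving {I} and {H}.
Refine {A,F,M,N,P} on symbol p: members go to different blocks, giving {M,N} and {A,F} and {P}.
Split {M,N} by δ(·,q) → {M} and {N}.
Split {A,F} by δ(·,p) → {A} and {F}.
No further refinement is possible. Final partition (10 blocks): {I} | {M} | {D,J} | {C} | {G} | {H} | {A} | {P} | {N} | {F}.
State J belongs to the block {D,J}, which has 2 states.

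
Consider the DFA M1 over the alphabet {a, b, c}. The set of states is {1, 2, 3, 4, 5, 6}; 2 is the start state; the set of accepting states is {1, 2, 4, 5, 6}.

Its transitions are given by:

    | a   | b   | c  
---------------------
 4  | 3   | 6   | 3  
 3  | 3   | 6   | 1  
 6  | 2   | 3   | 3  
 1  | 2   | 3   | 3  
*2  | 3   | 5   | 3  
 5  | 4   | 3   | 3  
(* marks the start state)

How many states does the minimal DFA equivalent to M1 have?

Every state is reachable, so we keep all 6.
Initial partition by acceptance: {1,2,4,5,6} | {3}.
Refine {1,2,4,5,6} on symbol a: members go to different blocks, giving {1,5,6} and {2,4}.
Stable partition: {1,5,6} | {3} | {2,4} — 3 equivalence classes.

3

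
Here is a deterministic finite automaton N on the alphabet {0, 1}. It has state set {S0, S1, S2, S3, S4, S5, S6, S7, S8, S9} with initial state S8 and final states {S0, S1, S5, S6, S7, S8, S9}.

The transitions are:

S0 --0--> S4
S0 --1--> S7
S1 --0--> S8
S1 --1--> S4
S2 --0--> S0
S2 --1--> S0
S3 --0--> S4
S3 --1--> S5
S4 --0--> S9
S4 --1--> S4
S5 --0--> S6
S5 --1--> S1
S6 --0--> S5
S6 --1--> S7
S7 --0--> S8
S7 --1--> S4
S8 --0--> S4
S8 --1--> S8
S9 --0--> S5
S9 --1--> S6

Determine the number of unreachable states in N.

No path from S8 leads to S0, S2, S3; the other 7 states are all reachable.

3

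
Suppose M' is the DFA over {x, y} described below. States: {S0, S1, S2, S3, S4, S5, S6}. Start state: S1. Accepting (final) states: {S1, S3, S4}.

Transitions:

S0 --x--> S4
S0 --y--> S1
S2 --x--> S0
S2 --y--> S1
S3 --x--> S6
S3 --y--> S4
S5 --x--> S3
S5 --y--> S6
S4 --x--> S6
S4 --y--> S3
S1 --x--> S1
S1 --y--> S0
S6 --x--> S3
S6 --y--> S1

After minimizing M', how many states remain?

First remove the unreachable states {S2,S5}; 5 states remain.
Initial partition by acceptance: {S1,S3,S4} | {S0,S6}.
Refine {S1,S3,S4} on symbol x: members go to different blocks, giving {S3,S4} and {S1}.
No further refinement is possible. Final partition (3 blocks): {S3,S4} | {S0,S6} | {S1}.

3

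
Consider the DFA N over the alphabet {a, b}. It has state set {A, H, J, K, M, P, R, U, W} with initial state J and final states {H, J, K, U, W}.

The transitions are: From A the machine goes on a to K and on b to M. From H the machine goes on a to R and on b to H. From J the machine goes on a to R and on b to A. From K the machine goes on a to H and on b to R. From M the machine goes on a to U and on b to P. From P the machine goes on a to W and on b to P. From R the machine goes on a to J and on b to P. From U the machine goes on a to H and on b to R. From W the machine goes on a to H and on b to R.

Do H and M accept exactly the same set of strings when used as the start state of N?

No

Initial partition by acceptance: {H,J,K,U,W} | {A,M,P,R}.
On input a, block {H,J,K,U,W} splits into {K,U,W} and {H,J}.
Split {A,M,P,R} by δ(·,a) → {A,M,P} and {R}.
Split {H,J} by δ(·,b) → {H} and {J}.
No further refinement is possible. Final partition (5 blocks): {K,U,W} | {A,M,P} | {H} | {R} | {J}.
H and M end up in different blocks, so they are distinguishable. For instance, the string 'ε' is accepted from only H.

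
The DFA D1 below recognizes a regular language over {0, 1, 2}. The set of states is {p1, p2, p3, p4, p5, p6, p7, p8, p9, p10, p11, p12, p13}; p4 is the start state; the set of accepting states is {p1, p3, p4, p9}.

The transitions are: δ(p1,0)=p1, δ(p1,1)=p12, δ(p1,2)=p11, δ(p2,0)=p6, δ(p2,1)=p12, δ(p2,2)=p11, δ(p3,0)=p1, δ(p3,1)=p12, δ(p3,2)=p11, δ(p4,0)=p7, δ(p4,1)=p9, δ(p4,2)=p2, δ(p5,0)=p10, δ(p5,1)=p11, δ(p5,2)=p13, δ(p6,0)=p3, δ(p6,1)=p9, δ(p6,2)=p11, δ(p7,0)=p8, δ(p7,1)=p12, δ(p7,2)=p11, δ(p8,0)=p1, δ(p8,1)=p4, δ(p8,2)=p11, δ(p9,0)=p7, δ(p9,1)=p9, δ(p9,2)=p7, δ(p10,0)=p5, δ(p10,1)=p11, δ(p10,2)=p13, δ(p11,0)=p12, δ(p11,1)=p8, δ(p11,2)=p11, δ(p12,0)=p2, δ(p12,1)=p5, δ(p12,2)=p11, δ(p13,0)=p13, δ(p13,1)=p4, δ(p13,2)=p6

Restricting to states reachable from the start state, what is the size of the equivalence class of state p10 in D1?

All states are reachable from the start state.
Initial partition by acceptance: {p1,p3,p4,p9} | {p2,p5,p6,p7,p8,p10,p11,p12,p13}.
Split {p1,p3,p4,p9} by δ(·,0) → {p1,p3} and {p4,p9}.
On input 0, block {p2,p5,p6,p7,p8,p10,p11,p12,p13} splits into {p2,p5,p7,p10,p11,p12,p13} and {p6,p8}.
Refine {p2,p5,p7,p10,p11,p12,p13} on symbol 0: members go to different blocks, giving {p5,p10,p11,p12,p13} and {p2,p7}.
On input 0, block {p5,p10,p11,p12,p13} splits into {p5,p10,p11,p13} and {p12}.
Split {p5,p10,p11,p13} by δ(·,0) → {p5,p10,p13} and {p11}.
Split {p5,p10,p13} by δ(·,1) → {p5,p10} and {p13}.
No further refinement is possible. Final partition (8 blocks): {p1,p3} | {p5,p10} | {p4,p9} | {p6,p8} | {p2,p7} | {p12} | {p11} | {p13}.
State p10 belongs to the block {p5,p10}, which has 2 states.

2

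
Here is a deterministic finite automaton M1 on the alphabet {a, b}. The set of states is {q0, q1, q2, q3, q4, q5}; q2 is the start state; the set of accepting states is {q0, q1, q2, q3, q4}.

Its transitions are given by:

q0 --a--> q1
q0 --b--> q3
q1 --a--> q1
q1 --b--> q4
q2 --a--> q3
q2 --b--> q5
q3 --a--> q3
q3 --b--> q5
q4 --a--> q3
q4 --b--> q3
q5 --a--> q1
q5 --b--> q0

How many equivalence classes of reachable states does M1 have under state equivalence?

5

Every state is reachable, so we keep all 6.
Initial partition by acceptance: {q0,q1,q2,q3,q4} | {q5}.
Split {q0,q1,q2,q3,q4} by δ(·,b) → {q0,q1,q4} and {q2,q3}.
Split {q0,q1,q4} by δ(·,a) → {q0,q1} and {q4}.
Refine {q0,q1} on symbol b: members go to different blocks, giving {q0} and {q1}.
No further refinement is possible. Final partition (5 blocks): {q0} | {q5} | {q2,q3} | {q4} | {q1}.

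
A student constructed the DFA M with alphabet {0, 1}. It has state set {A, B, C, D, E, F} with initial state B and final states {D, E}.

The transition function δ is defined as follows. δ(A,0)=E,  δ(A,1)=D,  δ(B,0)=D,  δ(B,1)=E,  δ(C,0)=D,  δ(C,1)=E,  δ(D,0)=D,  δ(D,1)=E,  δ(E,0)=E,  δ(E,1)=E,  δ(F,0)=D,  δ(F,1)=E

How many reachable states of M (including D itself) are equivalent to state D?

2

Reachable states from the start: {B,D,E}. Unreachable: {A,C,F} — drop them.
Start with accepting vs non-accepting: {D,E} | {B}.
No further refinement is possible. Final partition (2 blocks): {D,E} | {B}.
The equivalence class containing D is {D,E}, of size 2.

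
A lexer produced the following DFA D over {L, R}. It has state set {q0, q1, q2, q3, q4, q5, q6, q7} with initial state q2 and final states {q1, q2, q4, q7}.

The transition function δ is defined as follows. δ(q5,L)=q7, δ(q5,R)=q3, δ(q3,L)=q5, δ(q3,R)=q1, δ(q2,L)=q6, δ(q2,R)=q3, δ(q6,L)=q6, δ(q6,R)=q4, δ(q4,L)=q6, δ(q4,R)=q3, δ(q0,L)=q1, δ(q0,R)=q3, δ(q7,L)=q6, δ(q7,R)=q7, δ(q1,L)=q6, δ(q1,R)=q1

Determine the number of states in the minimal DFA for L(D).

First remove the unreachable states {q0}; 7 states remain.
Initial partition by acceptance: {q1,q2,q4,q7} | {q3,q5,q6}.
On input R, block {q1,q2,q4,q7} splits into {q1,q7} and {q2,q4}.
Refine {q3,q5,q6} on symbol L: members go to different blocks, giving {q3,q6} and {q5}.
On input L, block {q3,q6} splits into {q3} and {q6}.
No further refinement is possible. Final partition (5 blocks): {q1,q7} | {q3} | {q2,q4} | {q5} | {q6}.

5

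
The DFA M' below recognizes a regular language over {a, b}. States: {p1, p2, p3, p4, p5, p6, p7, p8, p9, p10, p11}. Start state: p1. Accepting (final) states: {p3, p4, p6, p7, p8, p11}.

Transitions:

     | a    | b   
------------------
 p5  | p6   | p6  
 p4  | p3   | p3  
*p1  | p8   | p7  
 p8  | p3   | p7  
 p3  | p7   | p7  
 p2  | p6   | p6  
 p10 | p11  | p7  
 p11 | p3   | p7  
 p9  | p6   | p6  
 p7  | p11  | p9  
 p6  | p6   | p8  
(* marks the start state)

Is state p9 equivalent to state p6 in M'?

No

States {p2,p4,p5,p10} cannot be reached from the start state, so discard them.
P0 = {p3,p6,p7,p8,p11} | {p1,p9}.
Split {p3,p6,p7,p8,p11} by δ(·,b) → {p3,p6,p8,p11} and {p7}.
Refine {p3,p6,p8,p11} on symbol a: members go to different blocks, giving {p6,p8,p11} and {p3}.
On input a, block {p6,p8,p11} splits into {p8,p11} and {p6}.
Split {p1,p9} by δ(·,a) → {p1} and {p9}.
No further refinement is possible. Final partition (6 blocks): {p8,p11} | {p1} | {p7} | {p3} | {p6} | {p9}.
p9 and p6 end up in different blocks, so they are distinguishable. For instance, the string 'ε' is accepted from only p6.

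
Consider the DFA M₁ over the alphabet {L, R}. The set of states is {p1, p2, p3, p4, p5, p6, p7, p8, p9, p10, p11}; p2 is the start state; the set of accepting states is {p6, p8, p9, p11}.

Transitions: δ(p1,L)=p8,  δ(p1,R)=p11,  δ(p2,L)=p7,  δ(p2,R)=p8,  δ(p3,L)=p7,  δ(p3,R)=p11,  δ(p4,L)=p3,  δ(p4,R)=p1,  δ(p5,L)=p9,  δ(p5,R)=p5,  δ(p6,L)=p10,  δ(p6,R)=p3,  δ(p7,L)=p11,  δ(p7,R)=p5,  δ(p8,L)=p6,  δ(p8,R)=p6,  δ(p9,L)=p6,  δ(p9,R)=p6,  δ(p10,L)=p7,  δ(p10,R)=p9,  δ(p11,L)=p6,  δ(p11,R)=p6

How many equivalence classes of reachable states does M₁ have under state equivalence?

4

States {p1,p4} cannot be reached from the start state, so discard them.
Initial partition by acceptance: {p6,p8,p9,p11} | {p2,p3,p5,p7,p10}.
Refine {p6,p8,p9,p11} on symbol L: members go to different blocks, giving {p8,p9,p11} and {p6}.
On input L, block {p2,p3,p5,p7,p10} splits into {p2,p3,p10} and {p5,p7}.
No further refinement is possible. Final partition (4 blocks): {p8,p9,p11} | {p2,p3,p10} | {p6} | {p5,p7}.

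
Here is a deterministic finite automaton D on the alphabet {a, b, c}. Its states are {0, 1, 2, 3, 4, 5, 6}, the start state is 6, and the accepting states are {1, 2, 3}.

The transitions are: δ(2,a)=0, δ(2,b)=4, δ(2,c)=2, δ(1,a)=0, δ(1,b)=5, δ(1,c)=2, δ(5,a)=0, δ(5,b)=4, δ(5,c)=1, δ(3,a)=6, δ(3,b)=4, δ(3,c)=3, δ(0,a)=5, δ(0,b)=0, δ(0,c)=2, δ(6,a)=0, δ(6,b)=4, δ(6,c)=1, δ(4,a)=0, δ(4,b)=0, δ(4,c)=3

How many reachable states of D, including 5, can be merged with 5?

All states are reachable from the start state.
P0 = {1,2,3} | {0,4,5,6}.
Stable partition: {1,2,3} | {0,4,5,6} — 2 equivalence classes.
The equivalence class containing 5 is {0,4,5,6}, of size 4.

4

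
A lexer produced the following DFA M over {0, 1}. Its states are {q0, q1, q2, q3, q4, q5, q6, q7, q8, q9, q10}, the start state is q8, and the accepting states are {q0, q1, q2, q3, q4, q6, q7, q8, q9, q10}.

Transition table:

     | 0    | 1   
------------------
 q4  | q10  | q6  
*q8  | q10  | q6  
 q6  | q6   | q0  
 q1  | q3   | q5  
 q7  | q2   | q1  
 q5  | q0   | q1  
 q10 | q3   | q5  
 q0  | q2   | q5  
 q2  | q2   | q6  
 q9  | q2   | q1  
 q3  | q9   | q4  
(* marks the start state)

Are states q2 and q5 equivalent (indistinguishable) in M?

No

States {q7} cannot be reached from the start state, so discard them.
Start with accepting vs non-accepting: {q0,q1,q2,q3,q4,q6,q8,q9,q10} | {q5}.
On input 1, block {q0,q1,q2,q3,q4,q6,q8,q9,q10} splits into {q2,q3,q4,q6,q8,q9} and {q0,q1,q10}.
Split {q2,q3,q4,q6,q8,q9} by δ(·,0) → {q2,q3,q6,q9} and {q4,q8}.
Split {q2,q3,q6,q9} by δ(·,1) → {q6,q9} and {q2} and {q3}.
Refine {q6,q9} on symbol 0: members go to different blocks, giving {q6} and {q9}.
Split {q0,q1,q10} by δ(·,0) → {q1,q10} and {q0}.
Stable partition: {q6} | {q5} | {q1,q10} | {q4,q8} | {q2} | {q3} | {q9} | {q0} — 8 equivalence classes.
q2 and q5 end up in different blocks, so they are distinguishable. For instance, the string 'ε' is accepted from only q2.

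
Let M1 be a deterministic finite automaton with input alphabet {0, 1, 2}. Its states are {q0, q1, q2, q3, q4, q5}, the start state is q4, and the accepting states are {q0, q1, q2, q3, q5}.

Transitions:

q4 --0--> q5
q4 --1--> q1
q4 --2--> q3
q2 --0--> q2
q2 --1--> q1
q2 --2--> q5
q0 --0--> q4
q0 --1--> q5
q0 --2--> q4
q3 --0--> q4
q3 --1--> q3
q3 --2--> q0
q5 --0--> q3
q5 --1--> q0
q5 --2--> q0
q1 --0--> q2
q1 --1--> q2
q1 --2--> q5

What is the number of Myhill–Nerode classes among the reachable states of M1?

5

All states are reachable from the start state.
Initial partition by acceptance: {q0,q1,q2,q3,q5} | {q4}.
Refine {q0,q1,q2,q3,q5} on symbol 0: members go to different blocks, giving {q1,q2,q5} and {q0,q3}.
Refine {q1,q2,q5} on symbol 0: members go to different blocks, giving {q1,q2} and {q5}.
Refine {q0,q3} on symbol 1: members go to different blocks, giving {q0} and {q3}.
Stable partition: {q1,q2} | {q4} | {q0} | {q5} | {q3} — 5 equivalence classes.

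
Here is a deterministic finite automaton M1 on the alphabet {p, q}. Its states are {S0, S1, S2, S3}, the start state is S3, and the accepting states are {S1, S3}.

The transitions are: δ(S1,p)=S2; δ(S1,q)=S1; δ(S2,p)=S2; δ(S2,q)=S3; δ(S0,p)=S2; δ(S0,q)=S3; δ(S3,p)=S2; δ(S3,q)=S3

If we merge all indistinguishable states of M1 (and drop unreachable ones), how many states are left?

2

States {S0,S1} cannot be reached from the start state, so discard them.
Start with accepting vs non-accepting: {S3} | {S2}.
No further refinement is possible. Final partition (2 blocks): {S3} | {S2}.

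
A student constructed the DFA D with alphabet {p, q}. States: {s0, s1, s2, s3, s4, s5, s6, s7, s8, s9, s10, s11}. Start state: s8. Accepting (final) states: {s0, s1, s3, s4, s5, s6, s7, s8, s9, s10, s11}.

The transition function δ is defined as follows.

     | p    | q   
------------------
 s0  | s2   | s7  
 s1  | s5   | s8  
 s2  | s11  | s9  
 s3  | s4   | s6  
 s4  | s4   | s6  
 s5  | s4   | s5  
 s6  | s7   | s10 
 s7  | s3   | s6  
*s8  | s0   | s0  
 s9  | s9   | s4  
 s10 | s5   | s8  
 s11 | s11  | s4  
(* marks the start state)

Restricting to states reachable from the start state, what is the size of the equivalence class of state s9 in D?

2

Reachable states from the start: {s0,s2,s3,s4,s5,s6,s7,s8,s9,s10,s11}. Unreachable: {s1} — drop them.
P0 = {s0,s3,s4,s5,s6,s7,s8,s9,s10,s11} | {s2}.
Refine {s0,s3,s4,s5,s6,s7,s8,s9,s10,s11} on symbol p: members go to different blocks, giving {s3,s4,s5,s6,s7,s8,s9,s10,s11} and {s0}.
On input p, block {s3,s4,s5,s6,s7,s8,s9,s10,s11} splits into {s3,s4,s5,s6,s7,s9,s10,s11} and {s8}.
Refine {s3,s4,s5,s6,s7,s9,s10,s11} on symbol q: members go to different blocks, giving {s3,s4,s5,s6,s7,s9,s11} and {s10}.
Refine {s3,s4,s5,s6,s7,s9,s11} on symbol q: members go to different blocks, giving {s3,s4,s5,s7,s9,s11} and {s6}.
Split {s3,s4,s5,s7,s9,s11} by δ(·,q) → {s3,s4,s7} and {s5,s9,s11}.
Refine {s5,s9,s11} on symbol p: members go to different blocks, giving {s9,s11} and {s5}.
Stable partition: {s3,s4,s7} | {s2} | {s0} | {s8} | {s10} | {s6} | {s9,s11} | {s5} — 8 equivalence classes.
The equivalence class containing s9 is {s9,s11}, of size 2.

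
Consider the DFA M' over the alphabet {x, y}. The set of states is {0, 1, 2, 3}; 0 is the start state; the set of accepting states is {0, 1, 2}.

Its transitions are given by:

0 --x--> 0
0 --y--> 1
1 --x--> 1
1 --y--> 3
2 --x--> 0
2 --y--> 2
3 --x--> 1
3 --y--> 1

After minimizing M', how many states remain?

Reachable states from the start: {0,1,3}. Unreachable: {2} — drop them.
P0 = {0,1} | {3}.
On input y, block {0,1} splits into {0} and {1}.
Stable partition: {0} | {3} | {1} — 3 equivalence classes.

3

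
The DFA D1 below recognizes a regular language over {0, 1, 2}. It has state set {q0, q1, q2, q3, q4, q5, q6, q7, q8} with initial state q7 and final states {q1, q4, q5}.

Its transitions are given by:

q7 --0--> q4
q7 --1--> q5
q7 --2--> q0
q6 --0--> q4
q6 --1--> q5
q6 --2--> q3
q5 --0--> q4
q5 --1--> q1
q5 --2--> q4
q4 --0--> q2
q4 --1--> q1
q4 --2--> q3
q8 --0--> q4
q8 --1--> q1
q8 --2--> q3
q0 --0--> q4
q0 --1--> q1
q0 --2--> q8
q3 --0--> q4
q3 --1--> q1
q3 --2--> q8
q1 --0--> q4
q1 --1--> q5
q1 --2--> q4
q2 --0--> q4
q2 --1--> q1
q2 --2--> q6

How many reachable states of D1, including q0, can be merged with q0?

6

All states are reachable from the start state.
P0 = {q1,q4,q5} | {q0,q2,q3,q6,q7,q8}.
Refine {q1,q4,q5} on symbol 0: members go to different blocks, giving {q1,q5} and {q4}.
Stable partition: {q1,q5} | {q0,q2,q3,q6,q7,q8} | {q4} — 3 equivalence classes.
State q0 belongs to the block {q0,q2,q3,q6,q7,q8}, which has 6 states.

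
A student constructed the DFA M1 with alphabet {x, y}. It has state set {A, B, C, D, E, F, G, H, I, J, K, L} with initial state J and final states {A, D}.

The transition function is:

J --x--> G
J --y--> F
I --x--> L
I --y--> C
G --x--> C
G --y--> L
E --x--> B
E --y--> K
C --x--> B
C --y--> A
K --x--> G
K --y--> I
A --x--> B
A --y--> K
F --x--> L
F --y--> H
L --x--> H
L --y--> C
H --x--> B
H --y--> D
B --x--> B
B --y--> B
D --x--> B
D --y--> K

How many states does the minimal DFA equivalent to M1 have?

7

First remove the unreachable states {E}; 11 states remain.
P0 = {A,D} | {B,C,F,G,H,I,J,K,L}.
On input y, block {B,C,F,G,H,I,J,K,L} splits into {B,F,G,I,J,K,L} and {C,H}.
Split {B,F,G,I,J,K,L} by δ(·,x) → {B,F,I,J,K} and {G,L}.
On input x, block {B,F,I,J,K} splits into {F,I,J,K} and {B}.
Split {F,I,J,K} by δ(·,y) → {F,I} and {J,K}.
Split {G,L} by δ(·,y) → {G} and {L}.
No further refinement is possible. Final partition (7 blocks): {A,D} | {F,I} | {C,H} | {G} | {B} | {J,K} | {L}.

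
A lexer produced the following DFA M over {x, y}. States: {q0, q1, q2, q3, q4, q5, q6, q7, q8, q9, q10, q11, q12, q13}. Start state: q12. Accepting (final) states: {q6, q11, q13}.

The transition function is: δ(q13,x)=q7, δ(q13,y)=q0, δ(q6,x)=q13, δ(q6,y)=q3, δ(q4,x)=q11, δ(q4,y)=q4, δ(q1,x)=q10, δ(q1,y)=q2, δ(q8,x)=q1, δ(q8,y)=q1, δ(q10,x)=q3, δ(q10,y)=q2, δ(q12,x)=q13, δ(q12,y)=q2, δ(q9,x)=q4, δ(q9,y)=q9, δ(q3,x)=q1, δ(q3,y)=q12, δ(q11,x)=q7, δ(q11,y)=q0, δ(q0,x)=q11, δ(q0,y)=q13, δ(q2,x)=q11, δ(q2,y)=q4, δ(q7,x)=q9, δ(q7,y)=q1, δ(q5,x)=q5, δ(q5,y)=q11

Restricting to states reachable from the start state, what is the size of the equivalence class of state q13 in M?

2

States {q5,q6,q8} cannot be reached from the start state, so discard them.
Initial partition by acceptance: {q11,q13} | {q0,q1,q2,q3,q4,q7,q9,q10,q12}.
Refine {q0,q1,q2,q3,q4,q7,q9,q10,q12} on symbol x: members go to different blocks, giving {q1,q3,q7,q9,q10} and {q0,q2,q4,q12}.
On input x, block {q1,q3,q7,q9,q10} splits into {q1,q3,q7,q10} and {q9}.
Split {q1,q3,q7,q10} by δ(·,x) → {q1,q3,q10} and {q7}.
Refine {q0,q2,q4,q12} on symbol y: members go to different blocks, giving {q2,q4,q12} and {q0}.
The partition is now stable with 6 blocks: {q11,q13} | {q1,q3,q10} | {q2,q4,q12} | {q9} | {q7} | {q0}.
State q13 belongs to the block {q11,q13}, which has 2 states.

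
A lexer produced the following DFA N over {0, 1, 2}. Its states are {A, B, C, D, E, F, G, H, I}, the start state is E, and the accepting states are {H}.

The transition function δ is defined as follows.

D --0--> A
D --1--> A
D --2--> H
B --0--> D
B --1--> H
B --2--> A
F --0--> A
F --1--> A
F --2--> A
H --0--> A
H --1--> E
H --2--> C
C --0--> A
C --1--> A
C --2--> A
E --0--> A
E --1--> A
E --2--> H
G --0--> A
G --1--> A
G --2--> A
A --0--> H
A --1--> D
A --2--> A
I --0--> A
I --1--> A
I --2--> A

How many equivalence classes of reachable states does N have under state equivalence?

4

States {B,F,G,I} cannot be reached from the start state, so discard them.
Start with accepting vs non-accepting: {H} | {A,C,D,E}.
Split {A,C,D,E} by δ(·,0) → {C,D,E} and {A}.
Split {C,D,E} by δ(·,2) → {D,E} and {C}.
The partition is now stable with 4 blocks: {H} | {D,E} | {A} | {C}.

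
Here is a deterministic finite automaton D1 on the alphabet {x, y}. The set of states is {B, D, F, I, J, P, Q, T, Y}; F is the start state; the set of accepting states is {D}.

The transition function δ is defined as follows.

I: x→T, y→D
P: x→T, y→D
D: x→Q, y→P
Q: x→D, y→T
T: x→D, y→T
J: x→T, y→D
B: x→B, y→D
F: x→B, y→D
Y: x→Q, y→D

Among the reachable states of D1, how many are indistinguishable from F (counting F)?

2

States {I,J,Y} cannot be reached from the start state, so discard them.
Start with accepting vs non-accepting: {D} | {B,F,P,Q,T}.
Refine {B,F,P,Q,T} on symbol x: members go to different blocks, giving {B,F,P} and {Q,T}.
Split {B,F,P} by δ(·,x) → {B,F} and {P}.
The partition is now stable with 4 blocks: {D} | {B,F} | {Q,T} | {P}.
The equivalence class containing F is {B,F}, of size 2.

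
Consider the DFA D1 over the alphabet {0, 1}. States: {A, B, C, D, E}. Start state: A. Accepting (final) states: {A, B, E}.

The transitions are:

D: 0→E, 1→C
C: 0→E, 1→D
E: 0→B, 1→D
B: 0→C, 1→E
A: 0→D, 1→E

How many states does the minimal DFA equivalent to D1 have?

All states are reachable from the start state.
P0 = {A,B,E} | {C,D}.
Split {A,B,E} by δ(·,0) → {A,B} and {E}.
No further refinement is possible. Final partition (3 blocks): {A,B} | {C,D} | {E}.

3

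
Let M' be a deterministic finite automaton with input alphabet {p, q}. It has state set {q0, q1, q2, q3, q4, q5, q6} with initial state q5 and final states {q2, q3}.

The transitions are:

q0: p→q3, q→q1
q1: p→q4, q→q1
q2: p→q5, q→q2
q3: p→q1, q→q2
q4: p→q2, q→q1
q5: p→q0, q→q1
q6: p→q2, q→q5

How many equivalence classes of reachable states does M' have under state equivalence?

First remove the unreachable states {q6}; 6 states remain.
Initial partition by acceptance: {q2,q3} | {q0,q1,q4,q5}.
Split {q0,q1,q4,q5} by δ(·,p) → {q0,q4} and {q1,q5}.
The partition is now stable with 3 blocks: {q2,q3} | {q0,q4} | {q1,q5}.

3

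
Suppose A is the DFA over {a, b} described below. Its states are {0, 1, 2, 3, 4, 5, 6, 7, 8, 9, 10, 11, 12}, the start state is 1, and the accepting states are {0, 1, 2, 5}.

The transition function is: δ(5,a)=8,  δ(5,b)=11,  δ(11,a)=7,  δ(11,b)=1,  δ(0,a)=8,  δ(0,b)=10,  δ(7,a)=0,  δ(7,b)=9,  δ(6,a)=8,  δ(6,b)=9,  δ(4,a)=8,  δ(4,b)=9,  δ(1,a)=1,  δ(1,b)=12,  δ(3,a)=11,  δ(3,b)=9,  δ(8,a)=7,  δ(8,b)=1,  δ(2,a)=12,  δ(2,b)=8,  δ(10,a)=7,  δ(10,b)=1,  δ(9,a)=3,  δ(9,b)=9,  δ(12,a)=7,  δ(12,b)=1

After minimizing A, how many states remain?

6

First remove the unreachable states {2,4,5,6}; 9 states remain.
Start with accepting vs non-accepting: {0,1} | {3,7,8,9,10,11,12}.
On input a, block {0,1} splits into {0} and {1}.
On input a, block {3,7,8,9,10,11,12} splits into {3,8,9,10,11,12} and {7}.
Split {3,8,9,10,11,12} by δ(·,a) → {8,10,11,12} and {3,9}.
On input a, block {3,9} splits into {3} and {9}.
Stable partition: {0} | {8,10,11,12} | {1} | {7} | {3} | {9} — 6 equivalence classes.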